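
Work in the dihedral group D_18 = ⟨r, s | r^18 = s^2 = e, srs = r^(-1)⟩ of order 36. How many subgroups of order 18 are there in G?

3

|G| = 36 and 18 | 36, so subgroups of order 18 are possible by Lagrange.
The subgroups of order 18 are: {e, r, r^2, r^3, r^4, r^5, r^6, r^7, r^8, r^9, r^10, r^11, r^12, r^13, r^14, r^15, r^16, r^17}; {e, r^2, r^4, r^6, r^8, r^10, r^12, r^14, r^16, s, r^2s, r^4s, r^6s, r^8s, r^10s, r^12s, r^14s, r^16s}; {e, r^2, r^4, r^6, r^8, r^10, r^12, r^14, r^16, rs, r^3s, r^5s, r^7s, r^9s, r^11s, r^13s, r^15s, r^17s}.
So G has 3 subgroups of order 18.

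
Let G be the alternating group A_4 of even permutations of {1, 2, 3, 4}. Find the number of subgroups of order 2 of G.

3

|G| = 12 and 2 | 12, so subgroups of order 2 are possible by Lagrange.
The subgroups of order 2 are: {e, (1 2)(3 4)}; {e, (1 3)(2 4)}; {e, (1 4)(2 3)}.
So G has 3 subgroups of order 2.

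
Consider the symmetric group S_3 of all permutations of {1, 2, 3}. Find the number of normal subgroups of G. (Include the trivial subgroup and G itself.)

3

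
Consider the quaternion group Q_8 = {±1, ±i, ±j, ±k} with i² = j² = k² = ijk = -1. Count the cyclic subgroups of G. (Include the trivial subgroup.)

Group the elements of G by the cyclic subgroup they generate; each cyclic subgroup of order d accounts for φ(d) elements.
Cyclic subgroups by order — order 1: 1; order 2: 1; order 4: 3.
Total: 5.

5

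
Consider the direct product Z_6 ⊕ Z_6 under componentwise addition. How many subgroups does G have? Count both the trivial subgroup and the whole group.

|G| = 36, so by Lagrange every subgroup order divides 36. Divisors: 1, 2, 3, 4, 6, 9, 12, 18, 36.
Subgroups by order — order 1: 1; order 2: 3; order 3: 4; order 4: 1; order 6: 12; order 9: 1; order 12: 4; order 18: 3; order 36: 1.
Total: 1 + 3 + 4 + 1 + 12 + 1 + 4 + 3 + 1 = 30.

30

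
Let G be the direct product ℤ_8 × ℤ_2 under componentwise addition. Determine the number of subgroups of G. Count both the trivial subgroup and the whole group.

11

|G| = 16, so by Lagrange every subgroup order divides 16. Divisors: 1, 2, 4, 8, 16.
Subgroups by order — order 1: 1; order 2: 3; order 4: 3; order 8: 3; order 16: 1.
Total: 1 + 3 + 3 + 3 + 1 = 11.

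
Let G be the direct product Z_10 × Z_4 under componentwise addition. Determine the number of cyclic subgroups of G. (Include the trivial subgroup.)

Group the elements of G by the cyclic subgroup they generate; each cyclic subgroup of order d accounts for φ(d) elements.
Cyclic subgroups by order — order 1: 1; order 2: 3; order 4: 2; order 5: 1; order 10: 3; order 20: 2.
Total: 12.

12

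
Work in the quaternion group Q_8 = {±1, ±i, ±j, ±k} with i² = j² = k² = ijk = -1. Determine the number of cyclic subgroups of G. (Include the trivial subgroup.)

5

Group the elements of G by the cyclic subgroup they generate; each cyclic subgroup of order d accounts for φ(d) elements.
Cyclic subgroups by order — order 1: 1; order 2: 1; order 4: 3.
Total: 5.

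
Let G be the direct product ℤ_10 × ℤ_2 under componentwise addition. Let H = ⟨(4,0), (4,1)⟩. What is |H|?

|⟨(4,0)⟩| = 5 and |⟨(4,1)⟩| = 10, so |H| is a multiple of lcm(5, 10) = 10 and divides |G| = 20.
Closing under the operation: H = {(0,0), (0,1), (2,0), (2,1), (4,0), (4,1), (6,0), (6,1), (8,0), (8,1)}, so |H| = 10.

10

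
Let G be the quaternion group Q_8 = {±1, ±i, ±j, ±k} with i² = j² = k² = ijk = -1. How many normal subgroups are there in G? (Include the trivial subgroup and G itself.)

6

G has 6 subgroups. Checking conjugation-invariance by order — order 1: 1/1 normal; order 2: 1/1 normal; order 4: 3/3 normal; order 8: 1/1 normal.
Total normal subgroups: 6.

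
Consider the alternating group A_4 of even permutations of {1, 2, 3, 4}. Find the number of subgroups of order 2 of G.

|G| = 12 and 2 | 12, so subgroups of order 2 are possible by Lagrange.
The subgroups of order 2 are: {e, (1 2)(3 4)}; {e, (1 3)(2 4)}; {e, (1 4)(2 3)}.
So G has 3 subgroups of order 2.

3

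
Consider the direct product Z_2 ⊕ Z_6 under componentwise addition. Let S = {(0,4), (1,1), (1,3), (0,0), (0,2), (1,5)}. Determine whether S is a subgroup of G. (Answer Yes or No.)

Yes

|S| = 6 divides |G| = 12, consistent with Lagrange.
S contains the identity, every element's inverse is in S, and S is closed under +: it is a subgroup.
In fact S = ⟨(1,5)⟩.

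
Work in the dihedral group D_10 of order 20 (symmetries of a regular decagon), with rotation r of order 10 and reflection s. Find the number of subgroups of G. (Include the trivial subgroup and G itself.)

|G| = 20, so by Lagrange every subgroup order divides 20. Divisors: 1, 2, 4, 5, 10, 20.
Subgroups by order — order 1: 1; order 2: 11; order 4: 5; order 5: 1; order 10: 3; order 20: 1.
Total: 1 + 11 + 5 + 1 + 3 + 1 = 22.

22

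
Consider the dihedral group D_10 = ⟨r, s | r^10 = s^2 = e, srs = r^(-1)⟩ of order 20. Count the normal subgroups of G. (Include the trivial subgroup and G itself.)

7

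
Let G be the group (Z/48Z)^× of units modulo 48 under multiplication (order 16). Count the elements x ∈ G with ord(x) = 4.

The elements of order 4 are: 5, 11, 13, 19, 29, 35, 37, 43.
That's 8.

8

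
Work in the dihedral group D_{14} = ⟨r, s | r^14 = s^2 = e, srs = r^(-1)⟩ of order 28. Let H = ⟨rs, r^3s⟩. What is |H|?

|⟨rs⟩| = 2 and |⟨r^3s⟩| = 2, so |H| is a multiple of lcm(2, 2) = 2 and divides |G| = 28.
Closing under the operation: H = {e, r^2, r^4, r^6, r^8, r^10, r^12, rs, r^3s, r^5s, r^7s, r^9s, r^11s, r^13s}, so |H| = 14.

14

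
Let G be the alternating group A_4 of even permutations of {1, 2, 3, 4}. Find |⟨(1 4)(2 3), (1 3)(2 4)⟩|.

|⟨(1 4)(2 3)⟩| = 2 and |⟨(1 3)(2 4)⟩| = 2, so |H| is a multiple of lcm(2, 2) = 2 and divides |G| = 12.
Closing under the operation: H = {e, (1 2)(3 4), (1 3)(2 4), (1 4)(2 3)}, so |H| = 4.

4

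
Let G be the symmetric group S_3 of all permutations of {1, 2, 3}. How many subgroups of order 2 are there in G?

|G| = 6 and 2 | 6, so subgroups of order 2 are possible by Lagrange.
The subgroups of order 2 are: {e, (1 2)}; {e, (1 3)}; {e, (2 3)}.
So G has 3 subgroups of order 2.

3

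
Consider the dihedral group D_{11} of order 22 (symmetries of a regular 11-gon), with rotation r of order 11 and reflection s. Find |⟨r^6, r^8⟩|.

11

|⟨r^6⟩| = 11 and |⟨r^8⟩| = 11, so |H| is a multiple of lcm(11, 11) = 11 and divides |G| = 22.
Closing under the operation: H = {e, r, r^2, r^3, r^4, r^5, r^6, r^7, r^8, r^9, r^10}, so |H| = 11.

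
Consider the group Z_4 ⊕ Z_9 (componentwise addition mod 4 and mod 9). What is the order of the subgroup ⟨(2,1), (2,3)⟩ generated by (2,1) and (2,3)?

18

|⟨(2,1)⟩| = 18 and |⟨(2,3)⟩| = 6, so |H| is a multiple of lcm(18, 6) = 18 and divides |G| = 36.
Closing under the operation: H = {(0,0), (0,1), (0,2), (0,3), (0,4), (0,5), (0,6), (0,7), (0,8), (2,0), (2,1), (2,2), (2,3), (2,4), (2,5), (2,6), (2,7), (2,8)}, so |H| = 18.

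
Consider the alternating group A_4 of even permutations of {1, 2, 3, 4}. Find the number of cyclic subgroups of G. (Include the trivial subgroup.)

Group the elements of G by the cyclic subgroup they generate; each cyclic subgroup of order d accounts for φ(d) elements.
Cyclic subgroups by order — order 1: 1; order 2: 3; order 3: 4.
Total: 8.

8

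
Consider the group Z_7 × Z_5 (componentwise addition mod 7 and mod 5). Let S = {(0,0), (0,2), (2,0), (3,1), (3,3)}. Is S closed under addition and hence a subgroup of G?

No

(0,2) ∈ S but its inverse (0,3) ∉ S, so S is not a subgroup.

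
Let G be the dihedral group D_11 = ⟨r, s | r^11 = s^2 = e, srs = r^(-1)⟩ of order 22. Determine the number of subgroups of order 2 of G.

11

|G| = 22 and 2 | 22, so subgroups of order 2 are possible by Lagrange.
The subgroups of order 2 are: {e, r^10s}; {e, r^2s}; {e, r^3s}; {e, r^4s}; … (11 in all).
So G has 11 subgroups of order 2.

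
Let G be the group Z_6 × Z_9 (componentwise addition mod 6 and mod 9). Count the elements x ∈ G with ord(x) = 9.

18

An element (a,b) has order lcm(ord(a), ord(b)); count pairs with lcm equal to 9.
Enumerating gives 18 such elements.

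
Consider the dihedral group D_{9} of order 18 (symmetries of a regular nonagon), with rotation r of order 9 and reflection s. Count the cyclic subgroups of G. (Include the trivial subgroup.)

Each element a generates a cyclic subgroup ⟨a⟩; distinct elements may generate the same one (a cyclic group of order d has φ(d) generators).
Cyclic subgroups by order — order 1: 1; order 2: 9; order 3: 1; order 9: 1.
Total: 12.

12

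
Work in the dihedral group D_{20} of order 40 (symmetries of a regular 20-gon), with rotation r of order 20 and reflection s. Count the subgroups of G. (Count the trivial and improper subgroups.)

|G| = 40, so by Lagrange every subgroup order divides 40. Divisors: 1, 2, 4, 5, 8, 10, 20, 40.
Subgroups by order — order 1: 1; order 2: 21; order 4: 11; order 5: 1; order 8: 5; order 10: 5; order 20: 3; order 40: 1.
Total: 1 + 21 + 11 + 1 + 5 + 5 + 3 + 1 = 48.

48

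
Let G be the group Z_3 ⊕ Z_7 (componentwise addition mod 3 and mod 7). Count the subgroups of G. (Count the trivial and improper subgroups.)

4

|G| = 21, so by Lagrange every subgroup order divides 21. Divisors: 1, 3, 7, 21.
Subgroups by order — order 1: 1; order 3: 1; order 7: 1; order 21: 1.
Total: 1 + 1 + 1 + 1 = 4.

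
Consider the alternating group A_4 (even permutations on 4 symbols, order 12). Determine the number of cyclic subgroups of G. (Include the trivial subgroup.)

8

Group the elements of G by the cyclic subgroup they generate; each cyclic subgroup of order d accounts for φ(d) elements.
Cyclic subgroups by order — order 1: 1; order 2: 3; order 3: 4.
Total: 8.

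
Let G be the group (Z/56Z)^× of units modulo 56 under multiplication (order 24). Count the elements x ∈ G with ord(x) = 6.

14

Enumerating element orders in G gives 14 elements of order 6.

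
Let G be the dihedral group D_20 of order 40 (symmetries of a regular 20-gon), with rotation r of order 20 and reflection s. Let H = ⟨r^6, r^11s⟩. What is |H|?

|⟨r^6⟩| = 10 and |⟨r^11s⟩| = 2, so |H| is a multiple of lcm(10, 2) = 10 and divides |G| = 40.
Closing under the operation: H = {e, r^2, r^4, r^6, r^8, r^10, r^12, r^14, r^16, r^18, rs, r^3s, r^5s, r^7s, r^9s, r^11s, r^13s, r^15s, r^17s, r^19s}, so |H| = 20.

20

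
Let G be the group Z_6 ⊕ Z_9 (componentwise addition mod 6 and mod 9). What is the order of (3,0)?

The order of (3,0) in Z_6 × Z_9 is lcm(ord(3) in Z_6, ord(0) in Z_9).
ord(3) = 2 and ord(0) = 1, so |⟨(3,0)⟩| = lcm(2, 1) = 2.

2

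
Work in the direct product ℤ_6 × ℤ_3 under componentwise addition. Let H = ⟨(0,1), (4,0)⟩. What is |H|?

|⟨(0,1)⟩| = 3 and |⟨(4,0)⟩| = 3, so |H| is a multiple of lcm(3, 3) = 3 and divides |G| = 18.
Closing under the operation: H = {(0,0), (0,1), (0,2), (2,0), (2,1), (2,2), (4,0), (4,1), (4,2)}, so |H| = 9.

9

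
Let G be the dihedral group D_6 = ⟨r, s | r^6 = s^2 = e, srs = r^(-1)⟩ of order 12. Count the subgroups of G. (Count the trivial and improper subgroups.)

16

|G| = 12, so by Lagrange every subgroup order divides 12. Divisors: 1, 2, 3, 4, 6, 12.
Subgroups by order — order 1: 1; order 2: 7; order 3: 1; order 4: 3; order 6: 3; order 12: 1.
Total: 1 + 7 + 1 + 3 + 3 + 1 = 16.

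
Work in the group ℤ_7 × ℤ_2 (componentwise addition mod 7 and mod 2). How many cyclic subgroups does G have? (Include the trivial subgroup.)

A cyclic subgroup of order d is generated by each of its φ(d) elements of order d, so the cyclic subgroups of order d number (#elements of order d)/φ(d).
Cyclic subgroups by order — order 1: 1; order 2: 1; order 7: 1; order 14: 1.
Total: 4.

4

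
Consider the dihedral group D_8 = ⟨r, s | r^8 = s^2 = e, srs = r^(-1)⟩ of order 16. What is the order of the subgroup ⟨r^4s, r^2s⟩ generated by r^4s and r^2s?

|⟨r^4s⟩| = 2 and |⟨r^2s⟩| = 2, so |H| is a multiple of lcm(2, 2) = 2 and divides |G| = 16.
Closing under the operation: H = {e, r^2, r^4, r^6, s, r^2s, r^4s, r^6s}, so |H| = 8.

8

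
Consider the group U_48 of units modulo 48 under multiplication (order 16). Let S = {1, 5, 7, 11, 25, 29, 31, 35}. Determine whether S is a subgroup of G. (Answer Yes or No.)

Yes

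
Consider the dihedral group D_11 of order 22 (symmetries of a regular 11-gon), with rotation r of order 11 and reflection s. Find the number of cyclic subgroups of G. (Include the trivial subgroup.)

Group the elements of G by the cyclic subgroup they generate; each cyclic subgroup of order d accounts for φ(d) elements.
Cyclic subgroups by order — order 1: 1; order 2: 11; order 11: 1.
Total: 13.

13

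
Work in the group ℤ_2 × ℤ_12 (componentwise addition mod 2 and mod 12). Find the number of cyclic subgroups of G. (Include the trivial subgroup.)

Each element a generates a cyclic subgroup ⟨a⟩; distinct elements may generate the same one (a cyclic group of order d has φ(d) generators).
Cyclic subgroups by order — order 1: 1; order 2: 3; order 3: 1; order 4: 2; order 6: 3; order 12: 2.
Total: 12.

12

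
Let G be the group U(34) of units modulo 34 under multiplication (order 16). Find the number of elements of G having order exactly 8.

4

The elements of order 8 are: 9, 15, 19, 25.
That's 4.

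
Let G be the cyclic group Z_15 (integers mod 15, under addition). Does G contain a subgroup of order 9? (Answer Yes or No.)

No

9 does not divide |G| = 15, so by Lagrange no subgroup of order 9 exists.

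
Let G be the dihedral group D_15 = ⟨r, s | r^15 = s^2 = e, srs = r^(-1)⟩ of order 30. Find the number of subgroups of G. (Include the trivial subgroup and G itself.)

28

|G| = 30, so by Lagrange every subgroup order divides 30. Divisors: 1, 2, 3, 5, 6, 10, 15, 30.
Subgroups by order — order 1: 1; order 2: 15; order 3: 1; order 5: 1; order 6: 5; order 10: 3; order 15: 1; order 30: 1.
Total: 1 + 15 + 1 + 1 + 5 + 3 + 1 + 1 = 28.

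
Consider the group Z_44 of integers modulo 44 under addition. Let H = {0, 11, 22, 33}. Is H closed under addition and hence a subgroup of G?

|H| = 4 divides |G| = 44, consistent with Lagrange.
H contains the identity, every element's inverse is in H, and H is closed under +: it is a subgroup.
In fact H = ⟨33⟩.

Yes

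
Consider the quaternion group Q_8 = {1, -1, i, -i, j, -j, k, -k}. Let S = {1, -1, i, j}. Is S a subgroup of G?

i ∈ S but its inverse -i ∉ S, so S is not a subgroup.

No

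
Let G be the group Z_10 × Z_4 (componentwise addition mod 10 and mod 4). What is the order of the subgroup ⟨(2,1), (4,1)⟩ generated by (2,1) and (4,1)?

|⟨(2,1)⟩| = 20 and |⟨(4,1)⟩| = 20, so |H| is a multiple of lcm(20, 20) = 20 and divides |G| = 40.
Closing under the operation: H = {(0,0), (0,1), (0,2), (0,3), (2,0), (2,1), (2,2), (2,3), (4,0), (4,1), (4,2), (4,3), (6,0), (6,1), (6,2), (6,3), (8,0), (8,1), (8,2), (8,3)}, so |H| = 20.

20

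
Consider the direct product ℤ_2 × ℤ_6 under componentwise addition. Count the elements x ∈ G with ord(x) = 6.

6

An element (a,b) has order lcm(ord(a), ord(b)); count pairs with lcm equal to 6.
Enumerating gives 6 such elements.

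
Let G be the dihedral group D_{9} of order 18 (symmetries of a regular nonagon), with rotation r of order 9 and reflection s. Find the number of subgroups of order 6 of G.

3

|G| = 18 and 6 | 18, so subgroups of order 6 are possible by Lagrange.
The subgroups of order 6 are: {e, r^3, r^6, r^2s, r^5s, r^8s}; {e, r^3, r^6, s, r^3s, r^6s}; {e, r^3, r^6, rs, r^4s, r^7s}.
So G has 3 subgroups of order 6.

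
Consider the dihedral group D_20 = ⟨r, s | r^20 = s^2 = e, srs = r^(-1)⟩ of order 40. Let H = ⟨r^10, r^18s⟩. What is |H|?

4

|⟨r^10⟩| = 2 and |⟨r^18s⟩| = 2, so |H| is a multiple of lcm(2, 2) = 2 and divides |G| = 40.
Closing under the operation: H = {e, r^10, r^8s, r^18s}, so |H| = 4.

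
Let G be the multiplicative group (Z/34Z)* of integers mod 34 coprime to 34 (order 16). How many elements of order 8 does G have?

4

The elements of order 8 are: 9, 15, 19, 25.
That's 4.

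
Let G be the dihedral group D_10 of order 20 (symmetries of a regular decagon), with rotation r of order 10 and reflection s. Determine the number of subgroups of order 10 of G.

|G| = 20 and 10 | 20, so subgroups of order 10 are possible by Lagrange.
The subgroups of order 10 are: {e, r, r^2, r^3, r^4, r^5, r^6, r^7, r^8, r^9}; {e, r^2, r^4, r^6, r^8, s, r^2s, r^4s, r^6s, r^8s}; {e, r^2, r^4, r^6, r^8, rs, r^3s, r^5s, r^7s, r^9s}.
So G has 3 subgroups of order 10.

3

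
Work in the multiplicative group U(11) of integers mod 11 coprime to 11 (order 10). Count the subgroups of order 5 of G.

1

|G| = 10 and 5 | 10, so subgroups of order 5 are possible by Lagrange.
The subgroups of order 5 are: {1, 3, 4, 5, 9}.
So G has 1 subgroup of order 5.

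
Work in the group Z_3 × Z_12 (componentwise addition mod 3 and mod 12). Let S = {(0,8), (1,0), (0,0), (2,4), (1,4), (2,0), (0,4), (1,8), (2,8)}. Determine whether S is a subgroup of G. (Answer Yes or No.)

Yes

|S| = 9 divides |G| = 36, consistent with Lagrange.
S contains the identity, every element's inverse is in S, and S is closed under +: it is a subgroup.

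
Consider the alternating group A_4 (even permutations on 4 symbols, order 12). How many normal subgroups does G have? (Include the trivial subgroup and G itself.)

G has 10 subgroups. Checking conjugation-invariance by order — order 1: 1/1 normal; order 2: 0/3 normal; order 3: 0/4 normal; order 4: 1/1 normal; order 12: 1/1 normal.
Total normal subgroups: 3.

3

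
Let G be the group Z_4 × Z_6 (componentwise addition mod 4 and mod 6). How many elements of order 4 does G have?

An element (a,b) has order lcm(ord(a), ord(b)); count pairs with lcm equal to 4.
Enumerating gives 4 such elements.

4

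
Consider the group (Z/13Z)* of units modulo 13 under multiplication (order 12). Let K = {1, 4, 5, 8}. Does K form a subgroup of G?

No

4 ∈ K but its inverse 10 ∉ K, so K is not a subgroup.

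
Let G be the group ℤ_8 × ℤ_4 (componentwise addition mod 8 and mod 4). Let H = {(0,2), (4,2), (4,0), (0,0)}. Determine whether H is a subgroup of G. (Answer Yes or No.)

Yes

|H| = 4 divides |G| = 32, consistent with Lagrange.
H contains the identity, every element's inverse is in H, and H is closed under +: it is a subgroup.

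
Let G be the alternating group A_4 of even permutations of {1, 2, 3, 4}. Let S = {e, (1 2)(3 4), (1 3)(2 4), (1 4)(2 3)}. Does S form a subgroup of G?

|S| = 4 divides |G| = 12, consistent with Lagrange.
S contains the identity, every element's inverse is in S, and S is closed under ∘: it is a subgroup.

Yes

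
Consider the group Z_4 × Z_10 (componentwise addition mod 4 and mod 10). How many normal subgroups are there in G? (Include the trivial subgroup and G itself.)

16

G is abelian, so every subgroup is normal.
G has 16 subgroups in total, hence 16 normal subgroups.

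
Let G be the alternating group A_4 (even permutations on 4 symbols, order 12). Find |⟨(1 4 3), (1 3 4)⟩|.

|⟨(1 4 3)⟩| = 3 and |⟨(1 3 4)⟩| = 3, so |H| is a multiple of lcm(3, 3) = 3 and divides |G| = 12.
Closing under the operation: H = {e, (1 3 4), (1 4 3)}, so |H| = 3.

3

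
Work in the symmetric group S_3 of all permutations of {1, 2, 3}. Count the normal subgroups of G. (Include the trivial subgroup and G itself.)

G has 6 subgroups. Checking conjugation-invariance by order — order 1: 1/1 normal; order 2: 0/3 normal; order 3: 1/1 normal; order 6: 1/1 normal.
Total normal subgroups: 3.

3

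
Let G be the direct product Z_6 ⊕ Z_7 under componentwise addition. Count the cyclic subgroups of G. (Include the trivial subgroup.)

Each element a generates a cyclic subgroup ⟨a⟩; distinct elements may generate the same one (a cyclic group of order d has φ(d) generators).
Cyclic subgroups by order — order 1: 1; order 2: 1; order 3: 1; order 6: 1; order 7: 1; order 14: 1; order 21: 1; order 42: 1.
Total: 8.

8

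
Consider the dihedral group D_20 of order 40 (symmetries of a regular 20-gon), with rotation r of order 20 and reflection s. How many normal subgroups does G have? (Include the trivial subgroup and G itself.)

9

G has 48 subgroups. Checking conjugation-invariance by order — order 1: 1/1 normal; order 2: 1/21 normal; order 4: 1/11 normal; order 5: 1/1 normal; order 8: 0/5 normal; order 10: 1/5 normal; order 20: 3/3 normal; order 40: 1/1 normal.
Total normal subgroups: 9.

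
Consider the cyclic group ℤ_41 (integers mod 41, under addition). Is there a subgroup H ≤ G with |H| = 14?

No

14 does not divide |G| = 41, so by Lagrange no subgroup of order 14 exists.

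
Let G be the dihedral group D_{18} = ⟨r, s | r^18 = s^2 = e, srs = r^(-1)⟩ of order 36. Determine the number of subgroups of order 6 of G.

7

|G| = 36 and 6 | 36, so subgroups of order 6 are possible by Lagrange.
The subgroups of order 6 are: {e, r^6, r^12, r^4s, r^10s, r^16s}; {e, r^6, r^12, r^5s, r^11s, r^17s}; {e, r^6, r^12, s, r^6s, r^12s}; {e, r^6, r^12, rs, r^7s, r^13s}; … (7 in all).
So G has 7 subgroups of order 6.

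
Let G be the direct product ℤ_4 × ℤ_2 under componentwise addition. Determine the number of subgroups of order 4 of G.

3

|G| = 8 and 4 | 8, so subgroups of order 4 are possible by Lagrange.
The subgroups of order 4 are: {(0,0), (0,1), (2,0), (2,1)}; {(0,0), (1,0), (2,0), (3,0)}; {(0,0), (1,1), (2,0), (3,1)}.
So G has 3 subgroups of order 4.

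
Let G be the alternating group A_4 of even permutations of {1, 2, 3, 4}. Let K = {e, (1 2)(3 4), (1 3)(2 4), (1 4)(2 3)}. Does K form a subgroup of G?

Yes

|K| = 4 divides |G| = 12, consistent with Lagrange.
K contains the identity, every element's inverse is in K, and K is closed under ∘: it is a subgroup.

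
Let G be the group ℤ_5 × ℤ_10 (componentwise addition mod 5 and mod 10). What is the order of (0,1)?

The order of (0,1) in Z_5 × Z_10 is lcm(ord(0) in Z_5, ord(1) in Z_10).
ord(0) = 1 and ord(1) = 10, so |⟨(0,1)⟩| = lcm(1, 10) = 10.

10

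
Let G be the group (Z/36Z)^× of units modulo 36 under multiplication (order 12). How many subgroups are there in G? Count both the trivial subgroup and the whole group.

|G| = 12, so by Lagrange every subgroup order divides 12. Divisors: 1, 2, 3, 4, 6, 12.
Subgroups by order — order 1: 1; order 2: 3; order 3: 1; order 4: 1; order 6: 3; order 12: 1.
Total: 1 + 3 + 1 + 1 + 3 + 1 = 10.

10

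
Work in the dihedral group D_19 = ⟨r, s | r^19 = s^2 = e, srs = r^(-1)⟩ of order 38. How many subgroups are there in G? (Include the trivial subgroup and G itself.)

22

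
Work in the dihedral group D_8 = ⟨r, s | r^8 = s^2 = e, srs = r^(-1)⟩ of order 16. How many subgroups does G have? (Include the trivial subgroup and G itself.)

|G| = 16, so by Lagrange every subgroup order divides 16. Divisors: 1, 2, 4, 8, 16.
Subgroups by order — order 1: 1; order 2: 9; order 4: 5; order 8: 3; order 16: 1.
Total: 1 + 9 + 5 + 3 + 1 = 19.

19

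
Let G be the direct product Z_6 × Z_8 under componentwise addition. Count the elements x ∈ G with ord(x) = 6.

6

An element (a,b) has order lcm(ord(a), ord(b)); count pairs with lcm equal to 6.
Enumerating gives 6 such elements.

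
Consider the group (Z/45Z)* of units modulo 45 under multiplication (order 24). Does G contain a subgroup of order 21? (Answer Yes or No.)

21 does not divide |G| = 24, so by Lagrange no subgroup of order 21 exists.

No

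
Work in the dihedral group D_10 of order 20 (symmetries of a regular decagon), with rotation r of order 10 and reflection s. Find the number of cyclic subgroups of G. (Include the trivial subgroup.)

14

Group the elements of G by the cyclic subgroup they generate; each cyclic subgroup of order d accounts for φ(d) elements.
Cyclic subgroups by order — order 1: 1; order 2: 11; order 5: 1; order 10: 1.
Total: 14.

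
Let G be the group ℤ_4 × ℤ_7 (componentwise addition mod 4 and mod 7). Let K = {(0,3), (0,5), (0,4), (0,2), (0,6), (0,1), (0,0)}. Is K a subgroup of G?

|K| = 7 divides |G| = 28, consistent with Lagrange.
K contains the identity, every element's inverse is in K, and K is closed under +: it is a subgroup.
In fact K = ⟨(0,1)⟩.

Yes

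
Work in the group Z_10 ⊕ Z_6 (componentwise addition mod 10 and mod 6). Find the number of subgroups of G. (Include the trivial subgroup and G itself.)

20

|G| = 60, so by Lagrange every subgroup order divides 60. Divisors: 1, 2, 3, 4, 5, 6, 10, 12, 15, 20, 30, 60.
Subgroups by order — order 1: 1; order 2: 3; order 3: 1; order 4: 1; order 5: 1; order 6: 3; order 10: 3; order 12: 1; order 15: 1; order 20: 1; order 30: 3; order 60: 1.
Total: 1 + 3 + 1 + 1 + 1 + 3 + 3 + 1 + 1 + 1 + 3 + 1 = 20.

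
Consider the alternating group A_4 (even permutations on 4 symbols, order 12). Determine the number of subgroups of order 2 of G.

3

|G| = 12 and 2 | 12, so subgroups of order 2 are possible by Lagrange.
The subgroups of order 2 are: {e, (1 2)(3 4)}; {e, (1 3)(2 4)}; {e, (1 4)(2 3)}.
So G has 3 subgroups of order 2.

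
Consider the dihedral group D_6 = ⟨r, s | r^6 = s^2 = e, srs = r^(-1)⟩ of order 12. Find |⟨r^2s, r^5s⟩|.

4

|⟨r^2s⟩| = 2 and |⟨r^5s⟩| = 2, so |H| is a multiple of lcm(2, 2) = 2 and divides |G| = 12.
Closing under the operation: H = {e, r^3, r^2s, r^5s}, so |H| = 4.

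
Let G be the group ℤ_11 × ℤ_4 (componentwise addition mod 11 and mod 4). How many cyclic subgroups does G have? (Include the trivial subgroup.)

6

Group the elements of G by the cyclic subgroup they generate; each cyclic subgroup of order d accounts for φ(d) elements.
Cyclic subgroups by order — order 1: 1; order 2: 1; order 4: 1; order 11: 1; order 22: 1; order 44: 1.
Total: 6.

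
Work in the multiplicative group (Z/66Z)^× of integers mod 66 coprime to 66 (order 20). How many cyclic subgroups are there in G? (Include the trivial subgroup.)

8

Each element a generates a cyclic subgroup ⟨a⟩; distinct elements may generate the same one (a cyclic group of order d has φ(d) generators).
Cyclic subgroups by order — order 1: 1; order 2: 3; order 5: 1; order 10: 3.
Total: 8.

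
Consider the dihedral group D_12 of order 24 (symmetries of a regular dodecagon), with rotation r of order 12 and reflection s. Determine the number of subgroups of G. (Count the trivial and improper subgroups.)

|G| = 24, so by Lagrange every subgroup order divides 24. Divisors: 1, 2, 3, 4, 6, 8, 12, 24.
Subgroups by order — order 1: 1; order 2: 13; order 3: 1; order 4: 7; order 6: 5; order 8: 3; order 12: 3; order 24: 1.
Total: 1 + 13 + 1 + 7 + 5 + 3 + 3 + 1 = 34.

34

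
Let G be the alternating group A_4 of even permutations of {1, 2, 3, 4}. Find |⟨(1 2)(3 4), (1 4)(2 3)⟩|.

4

|⟨(1 2)(3 4)⟩| = 2 and |⟨(1 4)(2 3)⟩| = 2, so |H| is a multiple of lcm(2, 2) = 2 and divides |G| = 12.
Closing under the operation: H = {e, (1 2)(3 4), (1 3)(2 4), (1 4)(2 3)}, so |H| = 4.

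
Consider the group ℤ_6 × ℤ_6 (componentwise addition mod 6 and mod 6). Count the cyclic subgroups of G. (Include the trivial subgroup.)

20

Group the elements of G by the cyclic subgroup they generate; each cyclic subgroup of order d accounts for φ(d) elements.
Cyclic subgroups by order — order 1: 1; order 2: 3; order 3: 4; order 6: 12.
Total: 20.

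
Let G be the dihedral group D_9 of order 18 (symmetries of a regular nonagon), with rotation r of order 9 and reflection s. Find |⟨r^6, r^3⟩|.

3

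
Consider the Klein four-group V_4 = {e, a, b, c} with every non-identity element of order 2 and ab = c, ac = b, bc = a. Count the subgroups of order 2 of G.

|G| = 4 and 2 | 4, so subgroups of order 2 are possible by Lagrange.
The subgroups of order 2 are: {e, a}; {e, b}; {e, c}.
So G has 3 subgroups of order 2.

3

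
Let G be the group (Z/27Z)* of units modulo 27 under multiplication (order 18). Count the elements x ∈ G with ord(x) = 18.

The elements of order 18 are: 2, 5, 11, 14, 20, 23.
That's 6.

6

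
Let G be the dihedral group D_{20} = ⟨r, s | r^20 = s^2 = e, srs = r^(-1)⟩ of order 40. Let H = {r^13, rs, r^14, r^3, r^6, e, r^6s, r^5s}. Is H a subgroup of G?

No

r^13 ∈ H but its inverse r^7 ∉ H, so H is not a subgroup.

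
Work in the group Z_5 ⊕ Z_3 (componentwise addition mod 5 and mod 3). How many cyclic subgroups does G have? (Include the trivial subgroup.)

4

Group the elements of G by the cyclic subgroup they generate; each cyclic subgroup of order d accounts for φ(d) elements.
Cyclic subgroups by order — order 1: 1; order 3: 1; order 5: 1; order 15: 1.
Total: 4.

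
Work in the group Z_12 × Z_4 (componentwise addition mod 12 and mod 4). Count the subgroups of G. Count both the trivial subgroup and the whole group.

30

|G| = 48, so by Lagrange every subgroup order divides 48. Divisors: 1, 2, 3, 4, 6, 8, 12, 16, 24, 48.
Subgroups by order — order 1: 1; order 2: 3; order 3: 1; order 4: 7; order 6: 3; order 8: 3; order 12: 7; order 16: 1; order 24: 3; order 48: 1.
Total: 1 + 3 + 1 + 7 + 3 + 3 + 7 + 1 + 3 + 1 = 30.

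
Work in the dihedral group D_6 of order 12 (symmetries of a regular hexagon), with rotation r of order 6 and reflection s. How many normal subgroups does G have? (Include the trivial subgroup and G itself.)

7

G has 16 subgroups. Checking conjugation-invariance by order — order 1: 1/1 normal; order 2: 1/7 normal; order 3: 1/1 normal; order 4: 0/3 normal; order 6: 3/3 normal; order 12: 1/1 normal.
Total normal subgroups: 7.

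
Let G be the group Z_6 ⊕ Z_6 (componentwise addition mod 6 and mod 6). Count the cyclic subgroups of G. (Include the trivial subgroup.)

20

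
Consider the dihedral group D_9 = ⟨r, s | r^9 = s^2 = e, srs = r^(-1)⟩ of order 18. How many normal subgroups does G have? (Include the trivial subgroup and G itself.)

G has 16 subgroups. Checking conjugation-invariance by order — order 1: 1/1 normal; order 2: 0/9 normal; order 3: 1/1 normal; order 6: 0/3 normal; order 9: 1/1 normal; order 18: 1/1 normal.
Total normal subgroups: 4.

4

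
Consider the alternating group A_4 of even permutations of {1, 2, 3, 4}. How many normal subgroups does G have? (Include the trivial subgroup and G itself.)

3

G has 10 subgroups. Checking conjugation-invariance by order — order 1: 1/1 normal; order 2: 0/3 normal; order 3: 0/4 normal; order 4: 1/1 normal; order 12: 1/1 normal.
Total normal subgroups: 3.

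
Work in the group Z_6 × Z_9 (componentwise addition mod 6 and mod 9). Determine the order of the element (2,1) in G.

9

The order of (2,1) in Z_6 × Z_9 is lcm(ord(2) in Z_6, ord(1) in Z_9).
ord(2) = 3 and ord(1) = 9, so |⟨(2,1)⟩| = lcm(3, 9) = 9.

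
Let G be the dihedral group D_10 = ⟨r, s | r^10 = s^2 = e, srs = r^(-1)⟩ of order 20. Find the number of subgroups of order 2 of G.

11

|G| = 20 and 2 | 20, so subgroups of order 2 are possible by Lagrange.
The subgroups of order 2 are: {e, r^2s}; {e, r^3s}; {e, r^4s}; {e, r^5}; … (11 in all).
So G has 11 subgroups of order 2.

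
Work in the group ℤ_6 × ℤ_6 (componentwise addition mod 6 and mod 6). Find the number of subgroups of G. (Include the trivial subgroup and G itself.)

30

|G| = 36, so by Lagrange every subgroup order divides 36. Divisors: 1, 2, 3, 4, 6, 9, 12, 18, 36.
Subgroups by order — order 1: 1; order 2: 3; order 3: 4; order 4: 1; order 6: 12; order 9: 1; order 12: 4; order 18: 3; order 36: 1.
Total: 1 + 3 + 4 + 1 + 12 + 1 + 4 + 3 + 1 = 30.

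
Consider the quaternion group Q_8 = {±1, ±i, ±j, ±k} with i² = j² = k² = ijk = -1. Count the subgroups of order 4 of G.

|G| = 8 and 4 | 8, so subgroups of order 4 are possible by Lagrange.
The subgroups of order 4 are: {1, -1, i, -i}; {1, -1, j, -j}; {1, -1, k, -k}.
So G has 3 subgroups of order 4.

3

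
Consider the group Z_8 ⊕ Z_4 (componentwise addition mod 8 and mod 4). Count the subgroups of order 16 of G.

3

|G| = 32 and 16 | 32, so subgroups of order 16 are possible by Lagrange.
The subgroups of order 16 are: {(0,0), (0,1), (0,2), (0,3), (2,0), (2,1), (2,2), (2,3), (4,0), (4,1), (4,2), (4,3), (6,0), (6,1), (6,2), (6,3)}; {(0,0), (0,2), (1,0), (1,2), (2,0), (2,2), (3,0), (3,2), (4,0), (4,2), (5,0), (5,2), (6,0), (6,2), (7,0), (7,2)}; {(0,0), (0,2), (1,1), (1,3), (2,0), (2,2), (3,1), (3,3), (4,0), (4,2), (5,1), (5,3), (6,0), (6,2), (7,1), (7,3)}.
So G has 3 subgroups of order 16.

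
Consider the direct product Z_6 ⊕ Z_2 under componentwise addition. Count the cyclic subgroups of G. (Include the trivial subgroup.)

A cyclic subgroup of order d is generated by each of its φ(d) elements of order d, so the cyclic subgroups of order d number (#elements of order d)/φ(d).
Cyclic subgroups by order — order 1: 1; order 2: 3; order 3: 1; order 6: 3.
Total: 8.

8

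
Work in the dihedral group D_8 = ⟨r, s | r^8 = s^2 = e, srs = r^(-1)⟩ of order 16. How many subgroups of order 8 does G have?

3

|G| = 16 and 8 | 16, so subgroups of order 8 are possible by Lagrange.
The subgroups of order 8 are: {e, r, r^2, r^3, r^4, r^5, r^6, r^7}; {e, r^2, r^4, r^6, s, r^2s, r^4s, r^6s}; {e, r^2, r^4, r^6, rs, r^3s, r^5s, r^7s}.
So G has 3 subgroups of order 8.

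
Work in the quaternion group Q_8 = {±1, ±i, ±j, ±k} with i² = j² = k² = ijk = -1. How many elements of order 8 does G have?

No element of G has order 8 (even though 8 | 8).

0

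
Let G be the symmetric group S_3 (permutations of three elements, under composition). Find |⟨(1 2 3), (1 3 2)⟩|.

3

|⟨(1 2 3)⟩| = 3 and |⟨(1 3 2)⟩| = 3, so |H| is a multiple of lcm(3, 3) = 3 and divides |G| = 6.
Closing under the operation: H = {e, (1 2 3), (1 3 2)}, so |H| = 3.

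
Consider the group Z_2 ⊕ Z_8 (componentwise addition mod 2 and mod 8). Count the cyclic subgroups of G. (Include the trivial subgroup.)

A cyclic subgroup of order d is generated by each of its φ(d) elements of order d, so the cyclic subgroups of order d number (#elements of order d)/φ(d).
Cyclic subgroups by order — order 1: 1; order 2: 3; order 4: 2; order 8: 2.
Total: 8.

8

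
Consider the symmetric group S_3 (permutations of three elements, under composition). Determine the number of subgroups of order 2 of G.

|G| = 6 and 2 | 6, so subgroups of order 2 are possible by Lagrange.
The subgroups of order 2 are: {e, (1 2)}; {e, (1 3)}; {e, (2 3)}.
So G has 3 subgroups of order 2.

3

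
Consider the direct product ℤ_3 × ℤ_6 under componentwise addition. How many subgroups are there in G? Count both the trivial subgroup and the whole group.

12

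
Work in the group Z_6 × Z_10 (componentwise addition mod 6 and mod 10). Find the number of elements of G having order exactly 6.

6

An element (a,b) has order lcm(ord(a), ord(b)); count pairs with lcm equal to 6.
Enumerating gives 6 such elements.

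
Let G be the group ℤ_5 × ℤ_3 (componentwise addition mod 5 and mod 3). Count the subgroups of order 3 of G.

1

|G| = 15 and 3 | 15, so subgroups of order 3 are possible by Lagrange.
The subgroups of order 3 are: {(0,0), (0,1), (0,2)}.
So G has 1 subgroup of order 3.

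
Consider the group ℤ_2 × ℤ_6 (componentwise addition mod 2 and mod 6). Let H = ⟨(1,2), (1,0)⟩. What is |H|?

|⟨(1,2)⟩| = 6 and |⟨(1,0)⟩| = 2, so |H| is a multiple of lcm(6, 2) = 6 and divides |G| = 12.
Closing under the operation: H = {(0,0), (0,2), (0,4), (1,0), (1,2), (1,4)}, so |H| = 6.

6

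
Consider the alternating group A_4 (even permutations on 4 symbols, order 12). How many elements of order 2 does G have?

3

The elements of order 2 are: (1 2)(3 4), (1 3)(2 4), (1 4)(2 3).
That's 3.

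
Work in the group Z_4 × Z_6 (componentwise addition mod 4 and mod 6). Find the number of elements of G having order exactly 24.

0

An element (a,b) has order lcm(ord(a), ord(b)); count pairs with lcm equal to 24.
Enumerating gives 0 such elements.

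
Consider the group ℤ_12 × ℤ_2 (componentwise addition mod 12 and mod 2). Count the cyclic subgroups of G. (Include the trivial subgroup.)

Each element a generates a cyclic subgroup ⟨a⟩; distinct elements may generate the same one (a cyclic group of order d has φ(d) generators).
Cyclic subgroups by order — order 1: 1; order 2: 3; order 3: 1; order 4: 2; order 6: 3; order 12: 2.
Total: 12.

12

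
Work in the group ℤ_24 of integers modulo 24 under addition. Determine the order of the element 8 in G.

In ℤ_24, the order of an element a is n/gcd(a, n).
gcd(8, 24) = 8, so |⟨8⟩| = 24/8 = 3.

3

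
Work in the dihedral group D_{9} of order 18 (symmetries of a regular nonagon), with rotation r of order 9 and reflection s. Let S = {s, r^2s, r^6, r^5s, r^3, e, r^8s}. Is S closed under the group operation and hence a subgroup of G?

|S| = 7 does not divide |G| = 18, so by Lagrange S is not a subgroup.

No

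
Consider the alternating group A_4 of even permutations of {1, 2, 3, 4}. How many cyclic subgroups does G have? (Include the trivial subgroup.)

Group the elements of G by the cyclic subgroup they generate; each cyclic subgroup of order d accounts for φ(d) elements.
Cyclic subgroups by order — order 1: 1; order 2: 3; order 3: 4.
Total: 8.

8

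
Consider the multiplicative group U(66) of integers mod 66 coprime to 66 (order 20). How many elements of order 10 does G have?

12

Enumerating element orders in G gives 12 elements of order 10.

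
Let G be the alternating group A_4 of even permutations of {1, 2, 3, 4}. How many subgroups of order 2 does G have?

3

|G| = 12 and 2 | 12, so subgroups of order 2 are possible by Lagrange.
The subgroups of order 2 are: {e, (1 2)(3 4)}; {e, (1 3)(2 4)}; {e, (1 4)(2 3)}.
So G has 3 subgroups of order 2.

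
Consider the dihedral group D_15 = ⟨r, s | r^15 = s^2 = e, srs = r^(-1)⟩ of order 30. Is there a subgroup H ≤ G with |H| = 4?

4 does not divide |G| = 30, so by Lagrange no subgroup of order 4 exists.

No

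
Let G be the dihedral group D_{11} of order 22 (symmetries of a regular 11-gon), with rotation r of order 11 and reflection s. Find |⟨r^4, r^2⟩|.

|⟨r^4⟩| = 11 and |⟨r^2⟩| = 11, so |H| is a multiple of lcm(11, 11) = 11 and divides |G| = 22.
Closing under the operation: H = {e, r, r^2, r^3, r^4, r^5, r^6, r^7, r^8, r^9, r^10}, so |H| = 11.

11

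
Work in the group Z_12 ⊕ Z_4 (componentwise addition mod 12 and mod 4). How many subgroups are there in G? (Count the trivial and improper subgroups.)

30

|G| = 48, so by Lagrange every subgroup order divides 48. Divisors: 1, 2, 3, 4, 6, 8, 12, 16, 24, 48.
Subgroups by order — order 1: 1; order 2: 3; order 3: 1; order 4: 7; order 6: 3; order 8: 3; order 12: 7; order 16: 1; order 24: 3; order 48: 1.
Total: 1 + 3 + 1 + 7 + 3 + 3 + 7 + 1 + 3 + 1 = 30.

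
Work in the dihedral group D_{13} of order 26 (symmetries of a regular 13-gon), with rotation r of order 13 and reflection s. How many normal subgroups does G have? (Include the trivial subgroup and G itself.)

3

G has 16 subgroups. Checking conjugation-invariance by order — order 1: 1/1 normal; order 2: 0/13 normal; order 13: 1/1 normal; order 26: 1/1 normal.
Total normal subgroups: 3.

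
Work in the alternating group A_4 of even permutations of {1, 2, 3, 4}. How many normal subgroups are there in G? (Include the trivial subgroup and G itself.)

G has 10 subgroups. Checking conjugation-invariance by order — order 1: 1/1 normal; order 2: 0/3 normal; order 3: 0/4 normal; order 4: 1/1 normal; order 12: 1/1 normal.
Total normal subgroups: 3.

3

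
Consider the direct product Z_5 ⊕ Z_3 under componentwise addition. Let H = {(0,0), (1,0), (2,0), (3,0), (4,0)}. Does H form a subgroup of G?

|H| = 5 divides |G| = 15, consistent with Lagrange.
H contains the identity, every element's inverse is in H, and H is closed under +: it is a subgroup.
In fact H = ⟨(4,0)⟩.

Yes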